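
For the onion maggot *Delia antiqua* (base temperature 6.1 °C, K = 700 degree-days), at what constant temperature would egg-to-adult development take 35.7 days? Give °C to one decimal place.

Required daily accumulation = 700 / 35.7 = 19.608 DD/day.
T = T_base + 19.608 = 6.1 + 19.608 = 25.708 ≈ 25.7 °C.

25.7 °C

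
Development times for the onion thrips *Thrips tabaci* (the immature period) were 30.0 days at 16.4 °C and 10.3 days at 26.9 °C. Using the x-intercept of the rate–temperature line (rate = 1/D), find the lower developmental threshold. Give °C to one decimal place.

10.9 °C

Equal thermal constants: D₁(T₁ − T_b) = D₂(T₂ − T_b).
30.0·(16.4 − T_b) = 10.3·(26.9 − T_b)
T_b = (30.0·16.4 − 10.3·26.9) / (30.0 − 10.3) = 214.93 / 19.7 = 10.910 °C ≈ 10.9 °C.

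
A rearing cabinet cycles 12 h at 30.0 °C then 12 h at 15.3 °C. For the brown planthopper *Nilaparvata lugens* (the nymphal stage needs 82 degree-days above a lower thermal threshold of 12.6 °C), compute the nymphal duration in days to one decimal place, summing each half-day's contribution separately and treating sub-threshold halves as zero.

Day half: max(0, 30.0 − 12.6) × 0.5 = 17.4 × 0.5 = 8.70 DD.
Night half: max(0, 15.3 − 12.6) × 0.5 = 2.7 × 0.5 = 1.35 DD.
Per 24 h: 10.05 DD/day.
Duration = 82 / 10.05 = 8.159 ≈ 8.2 days.

8.2 days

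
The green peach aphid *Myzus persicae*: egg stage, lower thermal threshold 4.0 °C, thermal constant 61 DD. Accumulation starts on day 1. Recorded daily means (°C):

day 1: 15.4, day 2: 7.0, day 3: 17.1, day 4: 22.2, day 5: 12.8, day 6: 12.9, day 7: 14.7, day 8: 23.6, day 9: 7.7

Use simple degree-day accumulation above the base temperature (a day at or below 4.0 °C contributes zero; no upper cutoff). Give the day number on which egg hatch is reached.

day 6

Daily DD above 4.0 °C: 11.4, 3.0, 13.1, 18.2, 8.8, 8.9, 10.7, 19.6, 3.7.
Cumulative: 11.4, 14.4, 27.5, 45.7, 54.5, 63.4, 74.1, 93.7, 97.4.
The total first reaches 61 DD on day 6.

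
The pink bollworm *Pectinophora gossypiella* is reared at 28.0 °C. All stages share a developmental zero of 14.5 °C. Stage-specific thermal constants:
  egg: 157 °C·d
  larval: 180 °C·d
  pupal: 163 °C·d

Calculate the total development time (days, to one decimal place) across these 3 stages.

37.0 days

Daily accumulation at 28.0 °C = 28.0 − 14.5 = 13.5 DD/day.
Total K = 157 + 180 + 163 = 500 DD.
Total duration = 500 / 13.5 = 37.037 ≈ 37.0 days.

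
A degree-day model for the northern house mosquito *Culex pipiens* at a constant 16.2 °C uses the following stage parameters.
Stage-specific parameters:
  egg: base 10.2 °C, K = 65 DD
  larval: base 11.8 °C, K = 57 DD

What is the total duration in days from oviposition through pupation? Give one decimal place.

23.8 days

egg: 65 / (16.2 − 10.2) = 65 / 6.0 = 10.833 d.
larval: 57 / (16.2 − 11.8) = 57 / 4.4 = 12.955 d.
Sum = 23.788 ≈ 23.8 days.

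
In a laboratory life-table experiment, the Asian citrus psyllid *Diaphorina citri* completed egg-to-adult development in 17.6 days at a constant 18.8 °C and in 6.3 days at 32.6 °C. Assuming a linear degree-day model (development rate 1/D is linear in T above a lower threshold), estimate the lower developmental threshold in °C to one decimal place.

Under the model K = D·(T − T_b), so D₁·(T₁ − T_b) = D₂·(T₂ − T_b).
17.6·(18.8 − T_b) = 6.3·(32.6 − T_b)
T_b = (17.6·18.8 − 6.3·32.6) / (17.6 − 6.3) = 125.50 / 11.3 = 11.106 °C ≈ 11.1 °C.

11.1 °C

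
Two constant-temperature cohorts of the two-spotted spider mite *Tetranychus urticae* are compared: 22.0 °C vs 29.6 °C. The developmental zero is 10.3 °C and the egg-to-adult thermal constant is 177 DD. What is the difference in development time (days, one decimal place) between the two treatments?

6.0 days

At 22.0 °C: 177 / (22.0 − 10.3) = 177 / 11.7 = 15.128 d.
At 29.6 °C: 177 / (29.6 − 10.3) = 177 / 19.3 = 9.171 d.
Difference = |15.128 − 9.171| = 5.957 ≈ 6.0 days.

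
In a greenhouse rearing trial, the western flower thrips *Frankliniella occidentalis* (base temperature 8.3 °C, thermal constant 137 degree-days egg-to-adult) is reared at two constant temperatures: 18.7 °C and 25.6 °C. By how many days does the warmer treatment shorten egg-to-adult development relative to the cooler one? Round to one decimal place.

5.3 days

At 18.7 °C: 137 / (18.7 − 8.3) = 137 / 10.4 = 13.173 d.
At 25.6 °C: 137 / (25.6 − 8.3) = 137 / 17.3 = 7.919 d.
Difference = |13.173 − 7.919| = 5.254 ≈ 5.3 days.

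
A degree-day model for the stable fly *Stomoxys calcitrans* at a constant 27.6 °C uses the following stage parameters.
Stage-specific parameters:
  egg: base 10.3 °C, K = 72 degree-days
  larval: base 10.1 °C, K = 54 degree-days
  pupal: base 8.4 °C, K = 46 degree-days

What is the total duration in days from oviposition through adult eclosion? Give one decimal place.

egg: 72 / (27.6 − 10.3) = 72 / 17.3 = 4.162 d.
larval: 54 / (27.6 − 10.1) = 54 / 17.5 = 3.086 d.
pupal: 46 / (27.6 − 8.4) = 46 / 19.2 = 2.396 d.
Sum = 9.643 ≈ 9.6 days.

9.6 days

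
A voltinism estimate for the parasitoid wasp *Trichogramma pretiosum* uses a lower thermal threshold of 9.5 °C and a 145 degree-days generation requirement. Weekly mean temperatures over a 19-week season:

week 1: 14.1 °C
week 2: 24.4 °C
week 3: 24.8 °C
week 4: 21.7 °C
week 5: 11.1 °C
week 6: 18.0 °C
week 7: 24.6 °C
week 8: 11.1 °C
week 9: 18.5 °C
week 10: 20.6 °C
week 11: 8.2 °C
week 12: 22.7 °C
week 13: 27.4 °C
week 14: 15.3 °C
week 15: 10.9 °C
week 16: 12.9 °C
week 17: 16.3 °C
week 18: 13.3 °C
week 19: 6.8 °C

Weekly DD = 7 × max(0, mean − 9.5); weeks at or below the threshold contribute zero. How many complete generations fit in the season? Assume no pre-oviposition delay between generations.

7 generations

Weekly DD (7 × max(0, T̄ − 9.5)): 32.2, 104.3, 107.1, 85.4, 11.2, 59.5, 105.7, 11.2, 63.0, 77.7, 0.0, 92.4, 125.3, 40.6, 9.8, 23.8, 47.6, 26.6, 0.0.
Season total = 1023.4 DD.
Complete generations = ⌊1023.4 / 145⌋ = 7.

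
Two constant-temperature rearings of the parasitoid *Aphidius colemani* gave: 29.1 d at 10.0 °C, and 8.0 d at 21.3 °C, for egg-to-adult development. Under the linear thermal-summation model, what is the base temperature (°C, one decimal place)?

Equal thermal constants: D₁(T₁ − T_b) = D₂(T₂ − T_b).
29.1·(10.0 − T_b) = 8.0·(21.3 − T_b)
T_b = (29.1·10.0 − 8.0·21.3) / (29.1 − 8.0) = 120.60 / 21.1 = 5.716 °C ≈ 5.7 °C.

5.7 °C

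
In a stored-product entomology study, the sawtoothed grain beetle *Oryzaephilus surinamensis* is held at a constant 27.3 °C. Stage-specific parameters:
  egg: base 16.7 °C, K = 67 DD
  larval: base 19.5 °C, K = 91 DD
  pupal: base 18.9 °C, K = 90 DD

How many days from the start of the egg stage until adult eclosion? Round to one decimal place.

28.7 days

egg: 67 / (27.3 − 16.7) = 67 / 10.6 = 6.321 d.
larval: 91 / (27.3 − 19.5) = 91 / 7.8 = 11.667 d.
pupal: 90 / (27.3 − 18.9) = 90 / 8.4 = 10.714 d.
Sum = 28.702 ≈ 28.7 days.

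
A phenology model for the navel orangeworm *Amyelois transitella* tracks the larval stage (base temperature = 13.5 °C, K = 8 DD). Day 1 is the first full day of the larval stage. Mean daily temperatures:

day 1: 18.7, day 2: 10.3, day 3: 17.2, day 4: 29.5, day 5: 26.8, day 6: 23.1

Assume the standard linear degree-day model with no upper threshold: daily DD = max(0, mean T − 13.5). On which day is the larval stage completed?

Daily DD above 13.5 °C: 5.2, 0.0, 3.7, 16.0, 13.3, 9.6.
Cumulative: 5.2, 5.2, 8.9, 24.9, 38.2, 47.8.
The total first reaches 8 DD on day 3.

day 3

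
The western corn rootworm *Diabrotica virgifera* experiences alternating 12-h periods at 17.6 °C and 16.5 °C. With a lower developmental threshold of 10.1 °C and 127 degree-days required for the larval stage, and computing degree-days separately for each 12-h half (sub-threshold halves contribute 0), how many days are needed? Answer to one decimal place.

Day half: max(0, 17.6 − 10.1) × 0.5 = 7.5 × 0.5 = 3.75 DD.
Night half: max(0, 16.5 − 10.1) × 0.5 = 6.4 × 0.5 = 3.20 DD.
Per 24 h: 6.95 DD/day.
Duration = 127 / 6.95 = 18.273 ≈ 18.3 days.

18.3 days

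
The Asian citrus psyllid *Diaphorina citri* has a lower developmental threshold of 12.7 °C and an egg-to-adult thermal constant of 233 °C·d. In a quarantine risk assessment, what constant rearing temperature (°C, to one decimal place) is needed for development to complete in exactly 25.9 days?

Required daily accumulation = 233 / 25.9 = 8.996 DD/day.
T = T_base + 8.996 = 12.7 + 8.996 = 21.696 ≈ 21.7 °C.

21.7 °C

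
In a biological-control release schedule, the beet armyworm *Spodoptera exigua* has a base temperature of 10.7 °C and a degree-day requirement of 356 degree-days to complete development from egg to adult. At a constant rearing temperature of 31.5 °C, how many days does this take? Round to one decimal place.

Daily accumulation = 31.5 − 10.7 = 20.8 DD/day.
Duration = 356 / 20.8 = 17.115 ≈ 17.1 days.

17.1 days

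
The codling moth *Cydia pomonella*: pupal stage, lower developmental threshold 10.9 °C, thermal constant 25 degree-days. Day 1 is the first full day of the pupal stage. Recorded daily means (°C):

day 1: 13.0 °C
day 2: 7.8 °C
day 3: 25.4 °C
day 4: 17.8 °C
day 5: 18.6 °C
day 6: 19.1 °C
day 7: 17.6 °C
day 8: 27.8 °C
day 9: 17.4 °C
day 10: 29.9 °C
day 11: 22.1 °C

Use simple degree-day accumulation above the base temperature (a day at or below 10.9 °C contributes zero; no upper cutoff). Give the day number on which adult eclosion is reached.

Daily DD above 10.9 °C: 2.1, 0.0, 14.5, 6.9, 7.7, 8.2, 6.7, 16.9, 6.5, 19.0, 11.2.
Cumulative: 2.1, 2.1, 16.6, 23.5, 31.2, 39.4, 46.1, 63.0, 69.5, 88.5, 99.7.
The total first reaches 25 DD on day 5.

day 5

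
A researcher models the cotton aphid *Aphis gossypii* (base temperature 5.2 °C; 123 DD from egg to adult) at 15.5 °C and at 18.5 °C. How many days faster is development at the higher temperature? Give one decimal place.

2.7 days

At 15.5 °C: 123 / (15.5 − 5.2) = 123 / 10.3 = 11.942 d.
At 18.5 °C: 123 / (18.5 − 5.2) = 123 / 13.3 = 9.248 d.
Difference = |11.942 − 9.248| = 2.694 ≈ 2.7 days.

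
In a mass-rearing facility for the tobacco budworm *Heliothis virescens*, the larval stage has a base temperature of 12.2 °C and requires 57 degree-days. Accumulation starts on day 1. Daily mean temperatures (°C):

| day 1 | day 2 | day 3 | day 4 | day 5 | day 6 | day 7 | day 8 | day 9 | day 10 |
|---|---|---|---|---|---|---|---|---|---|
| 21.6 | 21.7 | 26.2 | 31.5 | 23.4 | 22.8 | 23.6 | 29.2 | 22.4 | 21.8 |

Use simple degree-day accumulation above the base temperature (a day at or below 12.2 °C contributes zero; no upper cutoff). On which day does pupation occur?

Daily DD above 12.2 °C: 9.4, 9.5, 14.0, 19.3, 11.2, 10.6, 11.4, 17.0, 10.2, 9.6.
Cumulative: 9.4, 18.9, 32.9, 52.2, 63.4, 74.0, 85.4, 102.4, 112.6, 122.2.
The total first reaches 57 DD on day 5.

day 5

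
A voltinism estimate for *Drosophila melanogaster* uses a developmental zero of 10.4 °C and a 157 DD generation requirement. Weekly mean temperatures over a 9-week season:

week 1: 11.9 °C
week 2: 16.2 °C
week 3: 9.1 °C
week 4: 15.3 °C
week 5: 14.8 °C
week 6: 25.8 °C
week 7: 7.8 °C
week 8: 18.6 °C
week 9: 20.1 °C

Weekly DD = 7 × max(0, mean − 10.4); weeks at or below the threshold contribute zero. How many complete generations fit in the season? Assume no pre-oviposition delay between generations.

Weekly DD (7 × max(0, T̄ − 10.4)): 10.5, 40.6, 0.0, 34.3, 30.8, 107.8, 0.0, 57.4, 67.9.
Season total = 349.3 DD.
Complete generations = ⌊349.3 / 157⌋ = 2.

2 generations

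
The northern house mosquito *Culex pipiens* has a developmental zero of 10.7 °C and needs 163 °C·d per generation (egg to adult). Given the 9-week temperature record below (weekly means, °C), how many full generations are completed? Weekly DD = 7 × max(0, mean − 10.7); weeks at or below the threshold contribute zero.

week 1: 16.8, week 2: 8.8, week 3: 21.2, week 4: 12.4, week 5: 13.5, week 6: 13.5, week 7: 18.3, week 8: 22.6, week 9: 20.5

Weekly DD (7 × max(0, T̄ − 10.7)): 42.7, 0.0, 73.5, 11.9, 19.6, 19.6, 53.2, 83.3, 68.6.
Season total = 372.4 DD.
Complete generations = ⌊372.4 / 163⌋ = 2.

2 generations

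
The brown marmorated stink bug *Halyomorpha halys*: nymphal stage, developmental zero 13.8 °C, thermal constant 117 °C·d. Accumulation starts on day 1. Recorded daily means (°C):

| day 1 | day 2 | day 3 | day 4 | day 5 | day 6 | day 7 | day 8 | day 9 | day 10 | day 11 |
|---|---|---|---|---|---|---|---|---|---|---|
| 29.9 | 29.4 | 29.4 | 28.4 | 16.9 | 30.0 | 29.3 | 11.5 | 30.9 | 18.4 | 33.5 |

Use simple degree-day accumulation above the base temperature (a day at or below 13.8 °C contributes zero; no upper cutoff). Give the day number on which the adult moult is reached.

day 10

Daily DD above 13.8 °C: 16.1, 15.6, 15.6, 14.6, 3.1, 16.2, 15.5, 0.0, 17.1, 4.6, 19.7.
Cumulative: 16.1, 31.7, 47.3, 61.9, 65.0, 81.2, 96.7, 96.7, 113.8, 118.4, 138.1.
The total first reaches 117 DD on day 10.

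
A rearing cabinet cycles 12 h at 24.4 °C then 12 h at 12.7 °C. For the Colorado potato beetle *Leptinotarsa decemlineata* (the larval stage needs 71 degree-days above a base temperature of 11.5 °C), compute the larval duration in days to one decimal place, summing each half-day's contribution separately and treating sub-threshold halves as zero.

10.1 days

Day half: max(0, 24.4 − 11.5) × 0.5 = 12.9 × 0.5 = 6.45 DD.
Night half: max(0, 12.7 − 11.5) × 0.5 = 1.2 × 0.5 = 0.60 DD.
Per 24 h: 7.05 DD/day.
Duration = 71 / 7.05 = 10.071 ≈ 10.1 days.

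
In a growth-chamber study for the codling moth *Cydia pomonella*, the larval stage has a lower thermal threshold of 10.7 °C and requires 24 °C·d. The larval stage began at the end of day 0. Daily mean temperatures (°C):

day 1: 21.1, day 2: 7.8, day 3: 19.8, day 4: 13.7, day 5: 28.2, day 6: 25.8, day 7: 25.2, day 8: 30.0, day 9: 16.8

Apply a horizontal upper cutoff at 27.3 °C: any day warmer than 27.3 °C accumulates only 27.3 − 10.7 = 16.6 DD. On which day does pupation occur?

day 5

Daily DD above 10.7 °C (capped at 16.6): 10.4, 0.0, 9.1, 3.0, 16.6, 15.1, 14.5, 16.6, 6.1.
Cumulative: 10.4, 10.4, 19.5, 22.5, 39.1, 54.2, 68.7, 85.3, 91.4.
The total first reaches 24 DD on day 5.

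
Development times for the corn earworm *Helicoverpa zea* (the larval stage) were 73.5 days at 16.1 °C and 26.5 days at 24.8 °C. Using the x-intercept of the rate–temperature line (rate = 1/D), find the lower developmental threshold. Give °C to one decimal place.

11.2 °C

Linear rate model ⇒ the product D·(T − T_b) is constant across temperatures.
73.5·(16.1 − T_b) = 26.5·(24.8 − T_b)
T_b = (73.5·16.1 − 26.5·24.8) / (73.5 − 26.5) = 526.15 / 47.0 = 11.195 °C ≈ 11.2 °C.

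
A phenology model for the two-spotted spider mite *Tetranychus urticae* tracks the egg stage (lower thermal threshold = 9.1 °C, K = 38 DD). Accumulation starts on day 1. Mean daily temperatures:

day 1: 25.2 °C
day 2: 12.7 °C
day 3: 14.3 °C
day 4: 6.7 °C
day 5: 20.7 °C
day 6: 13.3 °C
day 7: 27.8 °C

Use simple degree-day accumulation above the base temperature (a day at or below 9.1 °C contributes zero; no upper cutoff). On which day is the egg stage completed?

day 6

Daily DD above 9.1 °C: 16.1, 3.6, 5.2, 0.0, 11.6, 4.2, 18.7.
Cumulative: 16.1, 19.7, 24.9, 24.9, 36.5, 40.7, 59.4.
The total first reaches 38 DD on day 6.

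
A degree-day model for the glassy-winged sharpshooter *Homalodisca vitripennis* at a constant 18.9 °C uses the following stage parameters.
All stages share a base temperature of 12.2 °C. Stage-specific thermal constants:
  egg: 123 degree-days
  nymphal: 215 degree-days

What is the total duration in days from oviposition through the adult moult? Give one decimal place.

Daily accumulation at 18.9 °C = 18.9 − 12.2 = 6.7 DD/day.
Total K = 123 + 215 = 338 DD.
Total duration = 338 / 6.7 = 50.448 ≈ 50.4 days.

50.4 days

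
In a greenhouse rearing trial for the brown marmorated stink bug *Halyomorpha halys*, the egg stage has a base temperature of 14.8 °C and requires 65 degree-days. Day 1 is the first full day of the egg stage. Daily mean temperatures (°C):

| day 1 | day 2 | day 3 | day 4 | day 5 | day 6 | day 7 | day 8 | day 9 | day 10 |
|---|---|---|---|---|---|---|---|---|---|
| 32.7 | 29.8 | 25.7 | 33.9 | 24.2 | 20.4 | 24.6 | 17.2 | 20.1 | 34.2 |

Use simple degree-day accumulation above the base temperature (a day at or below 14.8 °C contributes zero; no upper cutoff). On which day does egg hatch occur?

Daily DD above 14.8 °C: 17.9, 15.0, 10.9, 19.1, 9.4, 5.6, 9.8, 2.4, 5.3, 19.4.
Cumulative: 17.9, 32.9, 43.8, 62.9, 72.3, 77.9, 87.7, 90.1, 95.4, 114.8.
The total first reaches 65 DD on day 5.

day 5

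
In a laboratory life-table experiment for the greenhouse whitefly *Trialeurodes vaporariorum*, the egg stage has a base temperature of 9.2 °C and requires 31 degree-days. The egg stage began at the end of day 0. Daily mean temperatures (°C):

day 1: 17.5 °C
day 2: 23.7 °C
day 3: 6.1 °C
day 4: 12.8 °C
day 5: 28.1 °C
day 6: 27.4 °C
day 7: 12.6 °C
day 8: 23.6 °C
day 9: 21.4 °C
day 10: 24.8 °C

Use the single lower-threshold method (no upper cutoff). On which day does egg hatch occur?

Daily DD above 9.2 °C: 8.3, 14.5, 0.0, 3.6, 18.9, 18.2, 3.4, 14.4, 12.2, 15.6.
Cumulative: 8.3, 22.8, 22.8, 26.4, 45.3, 63.5, 66.9, 81.3, 93.5, 109.1.
The total first reaches 31 DD on day 5.

day 5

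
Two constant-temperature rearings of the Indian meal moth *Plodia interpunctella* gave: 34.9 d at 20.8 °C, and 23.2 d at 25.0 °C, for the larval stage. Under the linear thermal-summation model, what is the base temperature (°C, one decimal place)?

12.5 °C

Under the model K = D·(T − T_b), so D₁·(T₁ − T_b) = D₂·(T₂ − T_b).
34.9·(20.8 − T_b) = 23.2·(25.0 − T_b)
T_b = (34.9·20.8 − 23.2·25.0) / (34.9 − 23.2) = 145.92 / 11.7 = 12.472 °C ≈ 12.5 °C.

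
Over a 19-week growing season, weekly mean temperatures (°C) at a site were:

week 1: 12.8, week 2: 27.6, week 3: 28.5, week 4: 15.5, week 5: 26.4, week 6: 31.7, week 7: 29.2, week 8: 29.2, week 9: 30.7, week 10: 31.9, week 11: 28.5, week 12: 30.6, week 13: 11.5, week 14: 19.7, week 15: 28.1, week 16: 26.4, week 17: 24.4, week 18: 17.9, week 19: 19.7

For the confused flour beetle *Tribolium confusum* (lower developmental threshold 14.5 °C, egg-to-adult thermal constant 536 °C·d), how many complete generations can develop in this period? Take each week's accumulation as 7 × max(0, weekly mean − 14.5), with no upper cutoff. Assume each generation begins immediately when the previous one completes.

Weekly DD (7 × max(0, T̄ − 14.5)): 0.0, 91.7, 98.0, 7.0, 83.3, 120.4, 102.9, 102.9, 113.4, 121.8, 98.0, 112.7, 0.0, 36.4, 95.2, 83.3, 69.3, 23.8, 36.4.
Season total = 1396.5 DD.
Complete generations = ⌊1396.5 / 536⌋ = 2.

2 generations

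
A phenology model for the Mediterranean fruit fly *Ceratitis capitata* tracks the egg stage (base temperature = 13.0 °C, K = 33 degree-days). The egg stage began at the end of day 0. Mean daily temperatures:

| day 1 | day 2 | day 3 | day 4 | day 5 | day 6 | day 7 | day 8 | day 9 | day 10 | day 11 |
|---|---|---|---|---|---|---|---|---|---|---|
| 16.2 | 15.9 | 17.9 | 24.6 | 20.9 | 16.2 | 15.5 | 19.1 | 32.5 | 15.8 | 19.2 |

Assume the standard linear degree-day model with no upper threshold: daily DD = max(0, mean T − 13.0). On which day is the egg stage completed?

day 6

Daily DD above 13.0 °C: 3.2, 2.9, 4.9, 11.6, 7.9, 3.2, 2.5, 6.1, 19.5, 2.8, 6.2.
Cumulative: 3.2, 6.1, 11.0, 22.6, 30.5, 33.7, 36.2, 42.3, 61.8, 64.6, 70.8.
The total first reaches 33 DD on day 6.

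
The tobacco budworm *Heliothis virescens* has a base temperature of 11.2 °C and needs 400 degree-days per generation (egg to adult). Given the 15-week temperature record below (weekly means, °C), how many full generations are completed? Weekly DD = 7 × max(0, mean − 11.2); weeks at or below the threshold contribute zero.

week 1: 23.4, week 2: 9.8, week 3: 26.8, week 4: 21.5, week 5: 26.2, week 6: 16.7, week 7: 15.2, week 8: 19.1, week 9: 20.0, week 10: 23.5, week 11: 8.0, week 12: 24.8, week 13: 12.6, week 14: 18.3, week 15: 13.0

Weekly DD (7 × max(0, T̄ − 11.2)): 85.4, 0.0, 109.2, 72.1, 105.0, 38.5, 28.0, 55.3, 61.6, 86.1, 0.0, 95.2, 9.8, 49.7, 12.6.
Season total = 808.5 DD.
Complete generations = ⌊808.5 / 400⌋ = 2.

2 generations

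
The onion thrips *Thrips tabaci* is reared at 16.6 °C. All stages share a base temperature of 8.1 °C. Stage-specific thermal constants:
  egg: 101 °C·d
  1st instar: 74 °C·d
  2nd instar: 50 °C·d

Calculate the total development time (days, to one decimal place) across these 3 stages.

Daily accumulation at 16.6 °C = 16.6 − 8.1 = 8.5 DD/day.
Total K = 101 + 74 + 50 = 225 DD.
Total duration = 225 / 8.5 = 26.471 ≈ 26.5 days.

26.5 days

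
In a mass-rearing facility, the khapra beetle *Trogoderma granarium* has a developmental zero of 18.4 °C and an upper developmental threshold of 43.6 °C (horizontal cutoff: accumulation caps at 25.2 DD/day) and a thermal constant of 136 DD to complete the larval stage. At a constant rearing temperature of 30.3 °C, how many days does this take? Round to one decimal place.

Daily accumulation = 30.3 − 18.4 = 11.9 DD/day.
Duration = 136 / 11.9 = 11.429 ≈ 11.4 days.

11.4 days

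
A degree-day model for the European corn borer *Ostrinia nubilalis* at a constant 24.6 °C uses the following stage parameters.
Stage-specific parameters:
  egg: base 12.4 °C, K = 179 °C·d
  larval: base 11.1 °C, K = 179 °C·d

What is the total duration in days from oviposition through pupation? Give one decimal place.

27.9 days

egg: 179 / (24.6 − 12.4) = 179 / 12.2 = 14.672 d.
larval: 179 / (24.6 − 11.1) = 179 / 13.5 = 13.259 d.
Sum = 27.931 ≈ 27.9 days.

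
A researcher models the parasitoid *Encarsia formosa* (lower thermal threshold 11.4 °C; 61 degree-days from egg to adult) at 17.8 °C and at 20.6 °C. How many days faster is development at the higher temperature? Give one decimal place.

At 17.8 °C: 61 / (17.8 − 11.4) = 61 / 6.4 = 9.531 d.
At 20.6 °C: 61 / (20.6 − 11.4) = 61 / 9.2 = 6.630 d.
Difference = |9.531 − 6.630| = 2.901 ≈ 2.9 days.

2.9 days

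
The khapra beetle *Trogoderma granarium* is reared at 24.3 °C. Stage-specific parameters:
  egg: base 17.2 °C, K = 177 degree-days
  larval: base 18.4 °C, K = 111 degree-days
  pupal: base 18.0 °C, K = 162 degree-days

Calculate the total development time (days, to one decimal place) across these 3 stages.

69.5 days

egg: 177 / (24.3 − 17.2) = 177 / 7.1 = 24.930 d.
larval: 111 / (24.3 − 18.4) = 111 / 5.9 = 18.814 d.
pupal: 162 / (24.3 − 18.0) = 162 / 6.3 = 25.714 d.
Sum = 69.457 ≈ 69.5 days.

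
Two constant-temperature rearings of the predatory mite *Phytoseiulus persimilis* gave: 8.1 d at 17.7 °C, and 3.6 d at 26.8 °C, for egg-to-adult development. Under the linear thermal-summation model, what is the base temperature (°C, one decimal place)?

Equal thermal constants: D₁(T₁ − T_b) = D₂(T₂ − T_b).
8.1·(17.7 − T_b) = 3.6·(26.8 − T_b)
T_b = (8.1·17.7 − 3.6·26.8) / (8.1 − 3.6) = 46.89 / 4.5 = 10.420 °C ≈ 10.4 °C.

10.4 °C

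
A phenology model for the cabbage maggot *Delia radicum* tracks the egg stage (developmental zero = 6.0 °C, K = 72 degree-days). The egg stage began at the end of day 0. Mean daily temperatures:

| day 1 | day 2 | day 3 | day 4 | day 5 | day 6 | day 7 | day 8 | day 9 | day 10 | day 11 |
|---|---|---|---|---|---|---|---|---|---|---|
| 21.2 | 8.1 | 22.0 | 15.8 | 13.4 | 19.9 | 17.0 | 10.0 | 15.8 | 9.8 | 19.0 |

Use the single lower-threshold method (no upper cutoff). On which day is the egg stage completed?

day 7

Daily DD above 6.0 °C: 15.2, 2.1, 16.0, 9.8, 7.4, 13.9, 11.0, 4.0, 9.8, 3.8, 13.0.
Cumulative: 15.2, 17.3, 33.3, 43.1, 50.5, 64.4, 75.4, 79.4, 89.2, 93.0, 106.0.
The total first reaches 72 DD on day 7.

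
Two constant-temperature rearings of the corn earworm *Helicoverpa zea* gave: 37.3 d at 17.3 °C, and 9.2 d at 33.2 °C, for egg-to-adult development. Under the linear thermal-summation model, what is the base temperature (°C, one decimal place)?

12.1 °C

Linear rate model ⇒ the product D·(T − T_b) is constant across temperatures.
37.3·(17.3 − T_b) = 9.2·(33.2 − T_b)
T_b = (37.3·17.3 − 9.2·33.2) / (37.3 − 9.2) = 339.85 / 28.1 = 12.094 °C ≈ 12.1 °C.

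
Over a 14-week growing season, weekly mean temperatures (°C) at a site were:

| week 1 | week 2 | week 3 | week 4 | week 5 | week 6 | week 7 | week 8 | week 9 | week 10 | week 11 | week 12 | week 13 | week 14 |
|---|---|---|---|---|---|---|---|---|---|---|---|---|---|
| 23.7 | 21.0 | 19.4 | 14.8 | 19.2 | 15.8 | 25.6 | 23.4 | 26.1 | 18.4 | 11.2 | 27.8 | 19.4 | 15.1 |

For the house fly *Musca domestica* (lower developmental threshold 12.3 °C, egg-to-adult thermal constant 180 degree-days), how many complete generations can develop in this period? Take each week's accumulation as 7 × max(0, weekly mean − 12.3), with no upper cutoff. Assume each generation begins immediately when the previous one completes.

4 generations

Weekly DD (7 × max(0, T̄ − 12.3)): 79.8, 60.9, 49.7, 17.5, 48.3, 24.5, 93.1, 77.7, 96.6, 42.7, 0.0, 108.5, 49.7, 19.6.
Season total = 768.6 DD.
Complete generations = ⌊768.6 / 180⌋ = 4.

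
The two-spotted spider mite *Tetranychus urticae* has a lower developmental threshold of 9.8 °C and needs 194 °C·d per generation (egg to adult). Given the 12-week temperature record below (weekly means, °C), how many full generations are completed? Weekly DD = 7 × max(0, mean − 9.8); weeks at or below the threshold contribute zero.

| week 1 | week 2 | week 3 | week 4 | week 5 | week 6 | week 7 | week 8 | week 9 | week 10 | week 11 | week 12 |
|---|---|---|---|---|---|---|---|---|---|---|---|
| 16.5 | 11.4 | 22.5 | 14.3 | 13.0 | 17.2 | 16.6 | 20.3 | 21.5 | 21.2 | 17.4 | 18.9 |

3 generations

Weekly DD (7 × max(0, T̄ − 9.8)): 46.9, 11.2, 88.9, 31.5, 22.4, 51.8, 47.6, 73.5, 81.9, 79.8, 53.2, 63.7.
Season total = 652.4 DD.
Complete generations = ⌊652.4 / 194⌋ = 3.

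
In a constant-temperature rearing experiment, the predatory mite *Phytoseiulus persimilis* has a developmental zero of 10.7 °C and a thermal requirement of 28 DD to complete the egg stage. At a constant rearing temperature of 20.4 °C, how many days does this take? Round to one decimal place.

2.9 days

Daily accumulation = 20.4 − 10.7 = 9.7 DD/day.
Duration = 28 / 9.7 = 2.887 ≈ 2.9 days.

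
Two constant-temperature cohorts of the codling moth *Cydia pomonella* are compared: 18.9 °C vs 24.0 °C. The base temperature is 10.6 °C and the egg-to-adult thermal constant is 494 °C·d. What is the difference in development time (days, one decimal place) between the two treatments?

22.7 days

At 18.9 °C: 494 / (18.9 − 10.6) = 494 / 8.3 = 59.518 d.
At 24.0 °C: 494 / (24.0 − 10.6) = 494 / 13.4 = 36.866 d.
Difference = |59.518 − 36.866| = 22.652 ≈ 22.7 days.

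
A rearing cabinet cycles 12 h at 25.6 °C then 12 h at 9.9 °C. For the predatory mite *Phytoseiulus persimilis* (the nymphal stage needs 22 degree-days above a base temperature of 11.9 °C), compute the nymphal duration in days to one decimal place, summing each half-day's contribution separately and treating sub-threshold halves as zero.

Day half: max(0, 25.6 − 11.9) × 0.5 = 13.7 × 0.5 = 6.85 DD.
Night half: max(0, 9.9 − 11.9) × 0.5 = 0.0 × 0.5 = 0.00 DD.
Per 24 h: 6.85 DD/day.
Duration = 22 / 6.85 = 3.212 ≈ 3.2 days.

3.2 days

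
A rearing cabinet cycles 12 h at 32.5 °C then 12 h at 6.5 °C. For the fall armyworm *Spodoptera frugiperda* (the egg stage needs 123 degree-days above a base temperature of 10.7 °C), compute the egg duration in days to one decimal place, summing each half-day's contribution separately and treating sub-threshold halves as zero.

Day half: max(0, 32.5 − 10.7) × 0.5 = 21.8 × 0.5 = 10.90 DD.
Night half: max(0, 6.5 − 10.7) × 0.5 = 0.0 × 0.5 = 0.00 DD.
Per 24 h: 10.90 DD/day.
Duration = 123 / 10.90 = 11.284 ≈ 11.3 days.

11.3 days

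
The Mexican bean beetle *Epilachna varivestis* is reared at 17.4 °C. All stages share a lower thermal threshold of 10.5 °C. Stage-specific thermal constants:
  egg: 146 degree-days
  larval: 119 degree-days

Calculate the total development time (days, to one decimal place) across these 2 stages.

Daily accumulation at 17.4 °C = 17.4 − 10.5 = 6.9 DD/day.
Total K = 146 + 119 = 265 DD.
Total duration = 265 / 6.9 = 38.406 ≈ 38.4 days.

38.4 days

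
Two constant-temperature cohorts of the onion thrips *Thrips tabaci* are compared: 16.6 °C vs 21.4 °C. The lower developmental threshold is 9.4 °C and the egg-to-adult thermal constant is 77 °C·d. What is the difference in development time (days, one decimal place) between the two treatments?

4.3 days

At 16.6 °C: 77 / (16.6 − 9.4) = 77 / 7.2 = 10.694 d.
At 21.4 °C: 77 / (21.4 − 9.4) = 77 / 12.0 = 6.417 d.
Difference = |10.694 − 6.417| = 4.278 ≈ 4.3 days.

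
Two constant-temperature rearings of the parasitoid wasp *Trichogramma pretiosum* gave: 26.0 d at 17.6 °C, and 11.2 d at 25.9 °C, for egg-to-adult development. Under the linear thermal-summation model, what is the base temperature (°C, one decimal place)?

11.3 °C

Equal thermal constants: D₁(T₁ − T_b) = D₂(T₂ − T_b).
26.0·(17.6 − T_b) = 11.2·(25.9 − T_b)
T_b = (26.0·17.6 − 11.2·25.9) / (26.0 − 11.2) = 167.52 / 14.8 = 11.319 °C ≈ 11.3 °C.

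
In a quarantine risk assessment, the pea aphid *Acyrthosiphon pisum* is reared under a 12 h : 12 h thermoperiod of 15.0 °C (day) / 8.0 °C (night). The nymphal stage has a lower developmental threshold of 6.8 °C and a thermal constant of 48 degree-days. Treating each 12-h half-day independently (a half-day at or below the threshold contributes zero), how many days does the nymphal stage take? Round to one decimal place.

Day half: max(0, 15.0 − 6.8) × 0.5 = 8.2 × 0.5 = 4.10 DD.
Night half: max(0, 8.0 − 6.8) × 0.5 = 1.2 × 0.5 = 0.60 DD.
Per 24 h: 4.70 DD/day.
Duration = 48 / 4.70 = 10.213 ≈ 10.2 days.

10.2 days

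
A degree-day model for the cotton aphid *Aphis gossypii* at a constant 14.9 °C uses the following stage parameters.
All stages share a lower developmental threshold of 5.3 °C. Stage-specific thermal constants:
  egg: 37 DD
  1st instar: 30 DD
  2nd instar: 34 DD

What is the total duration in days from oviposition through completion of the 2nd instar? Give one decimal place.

Daily accumulation at 14.9 °C = 14.9 − 5.3 = 9.6 DD/day.
Total K = 37 + 30 + 34 = 101 DD.
Total duration = 101 / 9.6 = 10.521 ≈ 10.5 days.

10.5 days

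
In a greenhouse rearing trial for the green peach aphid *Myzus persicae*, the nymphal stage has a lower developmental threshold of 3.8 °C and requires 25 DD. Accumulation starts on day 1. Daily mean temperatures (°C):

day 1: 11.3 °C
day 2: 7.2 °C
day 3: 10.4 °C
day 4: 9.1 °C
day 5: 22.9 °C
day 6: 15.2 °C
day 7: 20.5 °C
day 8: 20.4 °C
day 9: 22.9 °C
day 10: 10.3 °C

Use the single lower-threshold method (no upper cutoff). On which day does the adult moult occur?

day 5

Daily DD above 3.8 °C: 7.5, 3.4, 6.6, 5.3, 19.1, 11.4, 16.7, 16.6, 19.1, 6.5.
Cumulative: 7.5, 10.9, 17.5, 22.8, 41.9, 53.3, 70.0, 86.6, 105.7, 112.2.
The total first reaches 25 DD on day 5.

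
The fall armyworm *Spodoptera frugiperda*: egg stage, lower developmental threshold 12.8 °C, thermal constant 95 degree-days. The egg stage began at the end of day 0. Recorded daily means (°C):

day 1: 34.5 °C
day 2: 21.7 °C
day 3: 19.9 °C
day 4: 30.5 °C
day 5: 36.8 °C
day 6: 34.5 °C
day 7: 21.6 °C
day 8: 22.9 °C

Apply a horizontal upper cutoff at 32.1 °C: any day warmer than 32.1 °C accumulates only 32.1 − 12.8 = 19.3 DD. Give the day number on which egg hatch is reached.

Daily DD above 12.8 °C (capped at 19.3): 19.3, 8.9, 7.1, 17.7, 19.3, 19.3, 8.8, 10.1.
Cumulative: 19.3, 28.2, 35.3, 53.0, 72.3, 91.6, 100.4, 110.5.
The total first reaches 95 DD on day 7.

day 7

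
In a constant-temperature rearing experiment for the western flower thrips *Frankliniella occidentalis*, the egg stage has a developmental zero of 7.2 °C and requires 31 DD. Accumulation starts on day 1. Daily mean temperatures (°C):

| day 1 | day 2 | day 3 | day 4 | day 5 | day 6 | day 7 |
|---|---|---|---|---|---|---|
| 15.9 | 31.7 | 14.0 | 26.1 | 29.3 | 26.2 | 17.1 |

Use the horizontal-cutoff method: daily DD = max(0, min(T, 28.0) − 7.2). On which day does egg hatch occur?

day 3

Daily DD above 7.2 °C (capped at 20.8): 8.7, 20.8, 6.8, 18.9, 20.8, 19.0, 9.9.
Cumulative: 8.7, 29.5, 36.3, 55.2, 76.0, 95.0, 104.9.
The total first reaches 31 DD on day 3.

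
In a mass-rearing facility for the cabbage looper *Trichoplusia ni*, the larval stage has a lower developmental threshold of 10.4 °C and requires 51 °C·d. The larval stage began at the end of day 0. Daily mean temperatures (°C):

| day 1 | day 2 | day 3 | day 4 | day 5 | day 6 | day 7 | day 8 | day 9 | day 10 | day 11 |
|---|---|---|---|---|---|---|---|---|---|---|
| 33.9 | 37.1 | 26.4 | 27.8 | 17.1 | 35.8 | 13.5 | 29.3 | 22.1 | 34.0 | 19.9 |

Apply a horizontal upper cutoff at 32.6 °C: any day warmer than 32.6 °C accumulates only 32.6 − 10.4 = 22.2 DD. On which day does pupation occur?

day 3

Daily DD above 10.4 °C (capped at 22.2): 22.2, 22.2, 16.0, 17.4, 6.7, 22.2, 3.1, 18.9, 11.7, 22.2, 9.5.
Cumulative: 22.2, 44.4, 60.4, 77.8, 84.5, 106.7, 109.8, 128.7, 140.4, 162.6, 172.1.
The total first reaches 51 DD on day 3.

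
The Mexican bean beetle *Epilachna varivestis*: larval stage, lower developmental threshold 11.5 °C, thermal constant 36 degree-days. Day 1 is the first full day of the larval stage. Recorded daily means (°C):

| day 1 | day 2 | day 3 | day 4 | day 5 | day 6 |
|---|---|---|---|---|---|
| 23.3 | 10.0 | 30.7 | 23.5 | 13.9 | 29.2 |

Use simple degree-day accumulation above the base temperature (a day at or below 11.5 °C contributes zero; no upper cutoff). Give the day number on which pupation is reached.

Daily DD above 11.5 °C: 11.8, 0.0, 19.2, 12.0, 2.4, 17.7.
Cumulative: 11.8, 11.8, 31.0, 43.0, 45.4, 63.1.
The total first reaches 36 DD on day 4.

day 4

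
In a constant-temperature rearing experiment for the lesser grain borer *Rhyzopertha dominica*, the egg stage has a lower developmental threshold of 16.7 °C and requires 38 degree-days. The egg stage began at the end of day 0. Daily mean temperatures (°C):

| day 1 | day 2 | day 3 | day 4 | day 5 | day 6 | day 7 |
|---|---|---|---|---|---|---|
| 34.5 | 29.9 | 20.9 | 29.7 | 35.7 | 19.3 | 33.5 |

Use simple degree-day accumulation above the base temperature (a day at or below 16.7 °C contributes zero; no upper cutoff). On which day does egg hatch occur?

day 4

Daily DD above 16.7 °C: 17.8, 13.2, 4.2, 13.0, 19.0, 2.6, 16.8.
Cumulative: 17.8, 31.0, 35.2, 48.2, 67.2, 69.8, 86.6.
The total first reaches 38 DD on day 4.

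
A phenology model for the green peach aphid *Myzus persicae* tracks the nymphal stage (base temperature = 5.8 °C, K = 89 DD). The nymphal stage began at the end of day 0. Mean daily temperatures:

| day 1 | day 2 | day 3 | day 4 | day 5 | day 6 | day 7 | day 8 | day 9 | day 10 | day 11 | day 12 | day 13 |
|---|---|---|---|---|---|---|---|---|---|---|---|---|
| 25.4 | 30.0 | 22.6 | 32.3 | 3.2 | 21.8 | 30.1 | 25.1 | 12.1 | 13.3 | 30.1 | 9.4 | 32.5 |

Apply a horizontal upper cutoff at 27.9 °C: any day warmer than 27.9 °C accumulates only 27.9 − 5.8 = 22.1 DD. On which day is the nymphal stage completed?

day 6

Daily DD above 5.8 °C (capped at 22.1): 19.6, 22.1, 16.8, 22.1, 0.0, 16.0, 22.1, 19.3, 6.3, 7.5, 22.1, 3.6, 22.1.
Cumulative: 19.6, 41.7, 58.5, 80.6, 80.6, 96.6, 118.7, 138.0, 144.3, 151.8, 173.9, 177.5, 199.6.
The total first reaches 89 DD on day 6.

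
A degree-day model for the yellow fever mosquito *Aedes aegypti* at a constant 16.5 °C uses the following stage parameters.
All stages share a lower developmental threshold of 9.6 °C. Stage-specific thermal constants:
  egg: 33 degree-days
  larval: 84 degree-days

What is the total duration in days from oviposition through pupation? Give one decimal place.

17.0 days

Daily accumulation at 16.5 °C = 16.5 − 9.6 = 6.9 DD/day.
Total K = 33 + 84 = 117 DD.
Total duration = 117 / 6.9 = 16.957 ≈ 17.0 days.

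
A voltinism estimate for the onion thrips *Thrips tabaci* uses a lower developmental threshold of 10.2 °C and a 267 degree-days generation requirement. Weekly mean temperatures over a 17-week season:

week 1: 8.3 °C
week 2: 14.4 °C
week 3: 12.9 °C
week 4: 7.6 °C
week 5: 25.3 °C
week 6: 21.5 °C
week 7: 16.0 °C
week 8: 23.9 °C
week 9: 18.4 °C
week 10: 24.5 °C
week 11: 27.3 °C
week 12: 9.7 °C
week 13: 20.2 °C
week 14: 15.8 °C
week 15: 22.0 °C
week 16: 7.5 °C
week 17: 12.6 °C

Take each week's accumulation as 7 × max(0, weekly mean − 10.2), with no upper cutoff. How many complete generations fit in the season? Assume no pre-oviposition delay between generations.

3 generations

Weekly DD (7 × max(0, T̄ − 10.2)): 0.0, 29.4, 18.9, 0.0, 105.7, 79.1, 40.6, 95.9, 57.4, 100.1, 119.7, 0.0, 70.0, 39.2, 82.6, 0.0, 16.8.
Season total = 855.4 DD.
Complete generations = ⌊855.4 / 267⌋ = 3.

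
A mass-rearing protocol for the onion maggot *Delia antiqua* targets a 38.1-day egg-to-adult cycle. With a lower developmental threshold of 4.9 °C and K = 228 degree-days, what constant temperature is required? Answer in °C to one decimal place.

10.9 °C

Required daily accumulation = 228 / 38.1 = 5.984 DD/day.
T = T_base + 5.984 = 4.9 + 5.984 = 10.884 ≈ 10.9 °C.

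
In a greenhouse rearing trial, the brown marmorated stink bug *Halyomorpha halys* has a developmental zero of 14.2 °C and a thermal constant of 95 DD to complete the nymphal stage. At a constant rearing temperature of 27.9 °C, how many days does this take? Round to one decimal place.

Daily accumulation = 27.9 − 14.2 = 13.7 DD/day.
Duration = 95 / 13.7 = 6.934 ≈ 6.9 days.

6.9 days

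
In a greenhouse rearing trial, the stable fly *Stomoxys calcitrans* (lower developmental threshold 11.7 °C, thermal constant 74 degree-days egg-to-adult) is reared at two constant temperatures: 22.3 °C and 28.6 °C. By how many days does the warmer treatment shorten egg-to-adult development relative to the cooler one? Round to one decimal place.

At 22.3 °C: 74 / (22.3 − 11.7) = 74 / 10.6 = 6.981 d.
At 28.6 °C: 74 / (28.6 − 11.7) = 74 / 16.9 = 4.379 d.
Difference = |6.981 − 4.379| = 2.602 ≈ 2.6 days.

2.6 days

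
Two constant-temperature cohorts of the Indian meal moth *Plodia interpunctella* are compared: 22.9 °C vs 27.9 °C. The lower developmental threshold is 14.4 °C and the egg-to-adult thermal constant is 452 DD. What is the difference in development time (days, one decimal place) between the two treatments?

At 22.9 °C: 452 / (22.9 − 14.4) = 452 / 8.5 = 53.176 d.
At 27.9 °C: 452 / (27.9 − 14.4) = 452 / 13.5 = 33.481 d.
Difference = |53.176 − 33.481| = 19.695 ≈ 19.7 days.

19.7 days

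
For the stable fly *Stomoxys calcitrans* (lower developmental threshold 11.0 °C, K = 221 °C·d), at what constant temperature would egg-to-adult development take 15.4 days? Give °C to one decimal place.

Required daily accumulation = 221 / 15.4 = 14.351 DD/day.
T = T_base + 14.351 = 11.0 + 14.351 = 25.351 ≈ 25.4 °C.

25.4 °C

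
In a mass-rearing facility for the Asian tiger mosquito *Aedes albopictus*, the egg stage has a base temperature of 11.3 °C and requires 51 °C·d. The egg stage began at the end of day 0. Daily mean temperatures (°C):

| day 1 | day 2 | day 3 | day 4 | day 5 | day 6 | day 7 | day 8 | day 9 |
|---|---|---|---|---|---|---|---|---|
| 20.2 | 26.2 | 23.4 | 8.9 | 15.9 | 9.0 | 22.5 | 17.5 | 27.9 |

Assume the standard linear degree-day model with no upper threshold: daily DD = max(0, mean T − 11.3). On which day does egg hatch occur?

Daily DD above 11.3 °C: 8.9, 14.9, 12.1, 0.0, 4.6, 0.0, 11.2, 6.2, 16.6.
Cumulative: 8.9, 23.8, 35.9, 35.9, 40.5, 40.5, 51.7, 57.9, 74.5.
The total first reaches 51 DD on day 7.

day 7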